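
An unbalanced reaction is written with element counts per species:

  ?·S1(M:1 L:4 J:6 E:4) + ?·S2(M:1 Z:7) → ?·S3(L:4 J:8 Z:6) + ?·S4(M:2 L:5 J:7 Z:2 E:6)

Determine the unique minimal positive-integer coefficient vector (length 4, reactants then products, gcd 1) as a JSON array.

M: 6·1+2·1 = 8 | 1·0+4·2 = 8
L: 6·4+2·0 = 24 | 1·4+4·5 = 24
J: 6·6+2·0 = 36 | 1·8+4·7 = 36
Z: 6·0+2·7 = 14 | 1·6+4·2 = 14
E: 6·4+2·0 = 24 | 1·0+4·6 = 24
gcd(6,2,1,4) = 1

Coefficients: [6, 2, 1, 4]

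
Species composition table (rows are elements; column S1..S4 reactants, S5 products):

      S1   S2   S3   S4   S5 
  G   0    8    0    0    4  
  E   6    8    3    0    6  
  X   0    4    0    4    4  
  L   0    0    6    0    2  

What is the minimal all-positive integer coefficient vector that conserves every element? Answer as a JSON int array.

Coefficients: [1, 3, 2, 3, 6]

G: 1·0+3·8+2·0+3·0 = 24 | 6·4 = 24
E: 1·6+3·8+2·3+3·0 = 36 | 6·6 = 36
X: 1·0+3·4+2·0+3·4 = 24 | 6·4 = 24
L: 1·0+3·0+2·6+3·0 = 12 | 6·2 = 12
gcd(1,3,2,3,6) = 1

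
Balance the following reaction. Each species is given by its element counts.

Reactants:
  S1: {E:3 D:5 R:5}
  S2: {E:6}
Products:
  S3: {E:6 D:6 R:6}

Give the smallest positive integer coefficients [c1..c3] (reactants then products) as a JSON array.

Coefficients: [6, 2, 5]

E: 6·3+2·6 = 30 | 5·6 = 30
D: 6·5+2·0 = 30 | 5·6 = 30
R: 6·5+2·0 = 30 | 5·6 = 30
gcd(6,2,5) = 1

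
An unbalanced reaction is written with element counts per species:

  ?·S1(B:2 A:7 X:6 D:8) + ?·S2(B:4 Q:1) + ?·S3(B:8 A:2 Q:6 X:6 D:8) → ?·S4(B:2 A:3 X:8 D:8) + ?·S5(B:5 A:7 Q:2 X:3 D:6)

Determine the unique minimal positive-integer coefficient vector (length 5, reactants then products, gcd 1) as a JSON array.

Coefficients: [5, 2, 1, 3, 4]

B: 5·2+2·4+1·8 = 26 | 3·2+4·5 = 26
A: 5·7+2·0+1·2 = 37 | 3·3+4·7 = 37
Q: 5·0+2·1+1·6 = 8 | 3·0+4·2 = 8
X: 5·6+2·0+1·6 = 36 | 3·8+4·3 = 36
D: 5·8+2·0+1·8 = 48 | 3·8+4·6 = 48
gcd(5,2,1,3,4) = 1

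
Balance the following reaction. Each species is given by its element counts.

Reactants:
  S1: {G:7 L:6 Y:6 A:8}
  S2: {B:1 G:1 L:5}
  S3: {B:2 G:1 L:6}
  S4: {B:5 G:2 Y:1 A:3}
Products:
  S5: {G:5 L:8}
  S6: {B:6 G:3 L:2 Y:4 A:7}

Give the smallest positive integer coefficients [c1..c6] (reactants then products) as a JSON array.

B: 3·0+4·1+1·2+6·5 = 36 | 4·0+6·6 = 36
G: 3·7+4·1+1·1+6·2 = 38 | 4·5+6·3 = 38
L: 3·6+4·5+1·6+6·0 = 44 | 4·8+6·2 = 44
Y: 3·6+4·0+1·0+6·1 = 24 | 4·0+6·4 = 24
A: 3·8+4·0+1·0+6·3 = 42 | 4·0+6·7 = 42
gcd(3,4,1,6,4,6) = 1

Coefficients: [3, 4, 1, 6, 4, 6]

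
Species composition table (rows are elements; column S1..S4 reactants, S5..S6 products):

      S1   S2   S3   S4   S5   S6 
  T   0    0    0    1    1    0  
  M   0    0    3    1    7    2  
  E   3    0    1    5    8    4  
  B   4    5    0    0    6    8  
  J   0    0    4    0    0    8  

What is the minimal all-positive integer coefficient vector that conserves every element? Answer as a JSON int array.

T: 4·0+4·0+6·0+2·1 = 2 | 2·1+3·0 = 2
M: 4·0+4·0+6·3+2·1 = 20 | 2·7+3·2 = 20
E: 4·3+4·0+6·1+2·5 = 28 | 2·8+3·4 = 28
B: 4·4+4·5+6·0+2·0 = 36 | 2·6+3·8 = 36
J: 4·0+4·0+6·4+2·0 = 24 | 2·0+3·8 = 24
gcd(4,4,6,2,2,3) = 1

Coefficients: [4, 4, 6, 2, 2, 3]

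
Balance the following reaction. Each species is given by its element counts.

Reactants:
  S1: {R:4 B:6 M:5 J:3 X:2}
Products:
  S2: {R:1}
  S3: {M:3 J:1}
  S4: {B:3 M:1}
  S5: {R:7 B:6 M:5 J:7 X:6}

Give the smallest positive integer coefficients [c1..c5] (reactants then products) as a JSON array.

R: 3·4 = 12 | 5·1+2·0+4·0+1·7 = 12
B: 3·6 = 18 | 5·0+2·0+4·3+1·6 = 18
M: 3·5 = 15 | 5·0+2·3+4·1+1·5 = 15
J: 3·3 = 9 | 5·0+2·1+4·0+1·7 = 9
X: 3·2 = 6 | 5·0+2·0+4·0+1·6 = 6
gcd(3,5,2,4,1) = 1

Coefficients: [3, 5, 2, 4, 1]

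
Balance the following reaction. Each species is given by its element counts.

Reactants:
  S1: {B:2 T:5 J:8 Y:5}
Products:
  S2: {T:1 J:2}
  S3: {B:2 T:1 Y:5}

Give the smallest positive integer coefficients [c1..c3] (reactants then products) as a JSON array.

Coefficients: [1, 4, 1]

B: 1·2 = 2 | 4·0+1·2 = 2
T: 1·5 = 5 | 4·1+1·1 = 5
J: 1·8 = 8 | 4·2+1·0 = 8
Y: 1·5 = 5 | 4·0+1·5 = 5
gcd(1,4,1) = 1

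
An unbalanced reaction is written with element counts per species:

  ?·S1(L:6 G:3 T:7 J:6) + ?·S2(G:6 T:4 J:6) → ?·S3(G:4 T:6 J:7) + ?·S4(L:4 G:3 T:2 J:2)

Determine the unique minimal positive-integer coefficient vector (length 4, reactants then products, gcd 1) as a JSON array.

L: 4·6+5·0 = 24 | 6·0+6·4 = 24
G: 4·3+5·6 = 42 | 6·4+6·3 = 42
T: 4·7+5·4 = 48 | 6·6+6·2 = 48
J: 4·6+5·6 = 54 | 6·7+6·2 = 54
gcd(4,5,6,6) = 1

Coefficients: [4, 5, 6, 6]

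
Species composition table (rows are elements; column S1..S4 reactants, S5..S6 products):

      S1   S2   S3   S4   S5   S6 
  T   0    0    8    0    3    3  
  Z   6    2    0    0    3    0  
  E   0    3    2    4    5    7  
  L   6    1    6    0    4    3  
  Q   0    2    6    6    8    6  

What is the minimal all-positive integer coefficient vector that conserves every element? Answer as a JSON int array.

Coefficients: [1, 6, 3, 5, 6, 2]

T: 1·0+6·0+3·8+5·0 = 24 | 6·3+2·3 = 24
Z: 1·6+6·2+3·0+5·0 = 18 | 6·3+2·0 = 18
E: 1·0+6·3+3·2+5·4 = 44 | 6·5+2·7 = 44
L: 1·6+6·1+3·6+5·0 = 30 | 6·4+2·3 = 30
Q: 1·0+6·2+3·6+5·6 = 60 | 6·8+2·6 = 60
gcd(1,6,3,5,6,2) = 1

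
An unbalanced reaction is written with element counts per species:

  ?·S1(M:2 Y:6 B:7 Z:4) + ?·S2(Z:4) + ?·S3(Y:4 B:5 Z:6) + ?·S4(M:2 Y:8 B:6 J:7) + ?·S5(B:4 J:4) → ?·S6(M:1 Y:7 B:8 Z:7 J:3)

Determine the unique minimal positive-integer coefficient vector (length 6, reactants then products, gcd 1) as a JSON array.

Coefficients: [1, 2, 5, 2, 1, 6]

M: 1·2+2·0+5·0+2·2+1·0 = 6 | 6·1 = 6
Y: 1·6+2·0+5·4+2·8+1·0 = 42 | 6·7 = 42
B: 1·7+2·0+5·5+2·6+1·4 = 48 | 6·8 = 48
Z: 1·4+2·4+5·6+2·0+1·0 = 42 | 6·7 = 42
J: 1·0+2·0+5·0+2·7+1·4 = 18 | 6·3 = 18
gcd(1,2,5,2,1,6) = 1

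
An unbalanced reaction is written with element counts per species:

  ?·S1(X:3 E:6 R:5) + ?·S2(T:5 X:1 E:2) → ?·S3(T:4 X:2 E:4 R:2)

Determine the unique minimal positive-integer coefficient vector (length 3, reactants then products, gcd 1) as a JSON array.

Coefficients: [2, 4, 5]

T: 2·0+4·5 = 20 | 5·4 = 20
X: 2·3+4·1 = 10 | 5·2 = 10
E: 2·6+4·2 = 20 | 5·4 = 20
R: 2·5+4·0 = 10 | 5·2 = 10
gcd(2,4,5) = 1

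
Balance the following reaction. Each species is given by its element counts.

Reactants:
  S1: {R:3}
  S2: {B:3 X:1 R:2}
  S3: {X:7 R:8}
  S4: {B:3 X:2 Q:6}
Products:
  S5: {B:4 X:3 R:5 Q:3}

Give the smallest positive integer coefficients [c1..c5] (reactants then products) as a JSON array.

Coefficients: [4, 5, 1, 3, 6]

B: 4·0+5·3+1·0+3·3 = 24 | 6·4 = 24
X: 4·0+5·1+1·7+3·2 = 18 | 6·3 = 18
R: 4·3+5·2+1·8+3·0 = 30 | 6·5 = 30
Q: 4·0+5·0+1·0+3·6 = 18 | 6·3 = 18
gcd(4,5,1,3,6) = 1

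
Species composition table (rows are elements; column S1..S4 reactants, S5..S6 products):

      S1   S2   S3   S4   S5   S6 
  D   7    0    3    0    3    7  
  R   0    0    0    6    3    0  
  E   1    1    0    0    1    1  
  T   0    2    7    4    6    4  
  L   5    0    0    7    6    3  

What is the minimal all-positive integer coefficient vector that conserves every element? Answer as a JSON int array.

Coefficients: [5, 4, 4, 2, 4, 5]

D: 5·7+4·0+4·3+2·0 = 47 | 4·3+5·7 = 47
R: 5·0+4·0+4·0+2·6 = 12 | 4·3+5·0 = 12
E: 5·1+4·1+4·0+2·0 = 9 | 4·1+5·1 = 9
T: 5·0+4·2+4·7+2·4 = 44 | 4·6+5·4 = 44
L: 5·5+4·0+4·0+2·7 = 39 | 4·6+5·3 = 39
gcd(5,4,4,2,4,5) = 1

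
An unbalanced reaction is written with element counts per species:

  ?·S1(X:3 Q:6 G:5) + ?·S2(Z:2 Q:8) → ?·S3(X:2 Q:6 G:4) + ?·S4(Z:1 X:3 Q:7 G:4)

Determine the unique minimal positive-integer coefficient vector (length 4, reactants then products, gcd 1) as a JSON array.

Coefficients: [4, 1, 3, 2]

Z: 4·0+1·2 = 2 | 3·0+2·1 = 2
X: 4·3+1·0 = 12 | 3·2+2·3 = 12
Q: 4·6+1·8 = 32 | 3·6+2·7 = 32
G: 4·5+1·0 = 20 | 3·4+2·4 = 20
gcd(4,1,3,2) = 1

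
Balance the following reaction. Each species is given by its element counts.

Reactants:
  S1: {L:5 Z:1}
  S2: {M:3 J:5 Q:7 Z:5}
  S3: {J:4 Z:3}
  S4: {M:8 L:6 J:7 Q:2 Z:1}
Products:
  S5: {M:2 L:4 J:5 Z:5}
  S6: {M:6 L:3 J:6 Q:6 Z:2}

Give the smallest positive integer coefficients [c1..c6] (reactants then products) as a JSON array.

M: 1·0+2·3+1·0+2·8 = 22 | 2·2+3·6 = 22
L: 1·5+2·0+1·0+2·6 = 17 | 2·4+3·3 = 17
J: 1·0+2·5+1·4+2·7 = 28 | 2·5+3·6 = 28
Q: 1·0+2·7+1·0+2·2 = 18 | 2·0+3·6 = 18
Z: 1·1+2·5+1·3+2·1 = 16 | 2·5+3·2 = 16
gcd(1,2,1,2,2,3) = 1

Coefficients: [1, 2, 1, 2, 2, 3]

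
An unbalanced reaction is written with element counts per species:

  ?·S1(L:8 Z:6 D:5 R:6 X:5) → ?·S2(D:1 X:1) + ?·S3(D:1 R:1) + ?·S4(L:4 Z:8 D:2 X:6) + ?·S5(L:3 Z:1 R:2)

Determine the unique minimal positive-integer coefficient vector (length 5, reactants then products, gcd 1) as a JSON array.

L: 2·8 = 16 | 4·0+4·0+1·4+4·3 = 16
Z: 2·6 = 12 | 4·0+4·0+1·8+4·1 = 12
D: 2·5 = 10 | 4·1+4·1+1·2+4·0 = 10
R: 2·6 = 12 | 4·0+4·1+1·0+4·2 = 12
X: 2·5 = 10 | 4·1+4·0+1·6+4·0 = 10
gcd(2,4,4,1,4) = 1

Coefficients: [2, 4, 4, 1, 4]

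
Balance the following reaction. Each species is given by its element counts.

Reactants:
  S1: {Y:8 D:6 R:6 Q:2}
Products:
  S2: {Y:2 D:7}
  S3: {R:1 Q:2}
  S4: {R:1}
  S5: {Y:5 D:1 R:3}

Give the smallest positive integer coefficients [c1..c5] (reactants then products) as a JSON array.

Coefficients: [3, 2, 3, 3, 4]

Y: 3·8 = 24 | 2·2+3·0+3·0+4·5 = 24
D: 3·6 = 18 | 2·7+3·0+3·0+4·1 = 18
R: 3·6 = 18 | 2·0+3·1+3·1+4·3 = 18
Q: 3·2 = 6 | 2·0+3·2+3·0+4·0 = 6
gcd(3,2,3,3,4) = 1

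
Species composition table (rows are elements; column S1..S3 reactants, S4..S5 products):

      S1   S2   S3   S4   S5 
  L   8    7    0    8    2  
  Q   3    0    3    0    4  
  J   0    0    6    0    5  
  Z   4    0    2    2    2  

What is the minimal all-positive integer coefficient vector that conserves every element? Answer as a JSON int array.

Coefficients: [3, 4, 5, 5, 6]

L: 3·8+4·7+5·0 = 52 | 5·8+6·2 = 52
Q: 3·3+4·0+5·3 = 24 | 5·0+6·4 = 24
J: 3·0+4·0+5·6 = 30 | 5·0+6·5 = 30
Z: 3·4+4·0+5·2 = 22 | 5·2+6·2 = 22
gcd(3,4,5,5,6) = 1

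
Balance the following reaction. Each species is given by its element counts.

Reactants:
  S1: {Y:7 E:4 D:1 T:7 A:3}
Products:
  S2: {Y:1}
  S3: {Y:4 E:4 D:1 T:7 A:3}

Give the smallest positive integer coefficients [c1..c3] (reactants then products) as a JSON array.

Y: 1·7 = 7 | 3·1+1·4 = 7
E: 1·4 = 4 | 3·0+1·4 = 4
D: 1·1 = 1 | 3·0+1·1 = 1
T: 1·7 = 7 | 3·0+1·7 = 7
A: 1·3 = 3 | 3·0+1·3 = 3
gcd(1,3,1) = 1

Coefficients: [1, 3, 1]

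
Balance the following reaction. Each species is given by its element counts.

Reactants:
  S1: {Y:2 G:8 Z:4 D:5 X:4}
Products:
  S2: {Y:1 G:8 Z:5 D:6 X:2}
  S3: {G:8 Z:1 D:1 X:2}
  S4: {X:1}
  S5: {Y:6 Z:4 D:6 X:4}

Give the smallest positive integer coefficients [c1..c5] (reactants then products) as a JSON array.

Coefficients: [4, 2, 2, 4, 1]

Y: 4·2 = 8 | 2·1+2·0+4·0+1·6 = 8
G: 4·8 = 32 | 2·8+2·8+4·0+1·0 = 32
Z: 4·4 = 16 | 2·5+2·1+4·0+1·4 = 16
D: 4·5 = 20 | 2·6+2·1+4·0+1·6 = 20
X: 4·4 = 16 | 2·2+2·2+4·1+1·4 = 16
gcd(4,2,2,4,1) = 1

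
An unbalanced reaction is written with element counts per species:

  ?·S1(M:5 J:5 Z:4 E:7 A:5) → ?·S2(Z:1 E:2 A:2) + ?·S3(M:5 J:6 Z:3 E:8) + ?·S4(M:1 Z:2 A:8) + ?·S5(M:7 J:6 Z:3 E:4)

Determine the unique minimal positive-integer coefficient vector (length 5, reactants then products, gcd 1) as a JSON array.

M: 6·5 = 30 | 3·0+4·5+3·1+1·7 = 30
J: 6·5 = 30 | 3·0+4·6+3·0+1·6 = 30
Z: 6·4 = 24 | 3·1+4·3+3·2+1·3 = 24
E: 6·7 = 42 | 3·2+4·8+3·0+1·4 = 42
A: 6·5 = 30 | 3·2+4·0+3·8+1·0 = 30
gcd(6,3,4,3,1) = 1

Coefficients: [6, 3, 4, 3, 1]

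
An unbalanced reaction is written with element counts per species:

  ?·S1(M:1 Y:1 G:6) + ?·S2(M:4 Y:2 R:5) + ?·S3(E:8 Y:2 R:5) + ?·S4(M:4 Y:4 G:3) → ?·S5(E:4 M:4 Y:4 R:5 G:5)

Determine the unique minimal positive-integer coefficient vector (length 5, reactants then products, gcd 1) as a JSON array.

Coefficients: [4, 3, 3, 2, 6]

E: 4·0+3·0+3·8+2·0 = 24 | 6·4 = 24
M: 4·1+3·4+3·0+2·4 = 24 | 6·4 = 24
Y: 4·1+3·2+3·2+2·4 = 24 | 6·4 = 24
R: 4·0+3·5+3·5+2·0 = 30 | 6·5 = 30
G: 4·6+3·0+3·0+2·3 = 30 | 6·5 = 30
gcd(4,3,3,2,6) = 1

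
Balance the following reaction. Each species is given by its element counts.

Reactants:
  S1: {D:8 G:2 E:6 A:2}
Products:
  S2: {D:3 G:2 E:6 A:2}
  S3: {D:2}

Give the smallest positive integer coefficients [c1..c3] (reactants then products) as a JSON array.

D: 2·8 = 16 | 2·3+5·2 = 16
G: 2·2 = 4 | 2·2+5·0 = 4
E: 2·6 = 12 | 2·6+5·0 = 12
A: 2·2 = 4 | 2·2+5·0 = 4
gcd(2,2,5) = 1

Coefficients: [2, 2, 5]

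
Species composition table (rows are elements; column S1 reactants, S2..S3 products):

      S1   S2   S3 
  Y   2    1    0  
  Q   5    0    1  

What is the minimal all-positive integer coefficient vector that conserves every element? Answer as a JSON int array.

Coefficients: [1, 2, 5]

Y: 1·2 = 2 | 2·1+5·0 = 2
Q: 1·5 = 5 | 2·0+5·1 = 5
gcd(1,2,5) = 1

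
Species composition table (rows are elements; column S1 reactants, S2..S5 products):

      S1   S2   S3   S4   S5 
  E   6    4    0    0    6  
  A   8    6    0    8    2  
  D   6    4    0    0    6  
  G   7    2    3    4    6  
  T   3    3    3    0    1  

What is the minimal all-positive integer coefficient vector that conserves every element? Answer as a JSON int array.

Coefficients: [5, 3, 1, 2, 3]

E: 5·6 = 30 | 3·4+1·0+2·0+3·6 = 30
A: 5·8 = 40 | 3·6+1·0+2·8+3·2 = 40
D: 5·6 = 30 | 3·4+1·0+2·0+3·6 = 30
G: 5·7 = 35 | 3·2+1·3+2·4+3·6 = 35
T: 5·3 = 15 | 3·3+1·3+2·0+3·1 = 15
gcd(5,3,1,2,3) = 1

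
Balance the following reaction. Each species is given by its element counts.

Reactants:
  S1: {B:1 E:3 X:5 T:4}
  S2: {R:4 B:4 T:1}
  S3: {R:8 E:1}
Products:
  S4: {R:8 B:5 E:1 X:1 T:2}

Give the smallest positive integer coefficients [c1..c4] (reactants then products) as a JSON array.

R: 1·0+6·4+2·8 = 40 | 5·8 = 40
B: 1·1+6·4+2·0 = 25 | 5·5 = 25
E: 1·3+6·0+2·1 = 5 | 5·1 = 5
X: 1·5+6·0+2·0 = 5 | 5·1 = 5
T: 1·4+6·1+2·0 = 10 | 5·2 = 10
gcd(1,6,2,5) = 1

Coefficients: [1, 6, 2, 5]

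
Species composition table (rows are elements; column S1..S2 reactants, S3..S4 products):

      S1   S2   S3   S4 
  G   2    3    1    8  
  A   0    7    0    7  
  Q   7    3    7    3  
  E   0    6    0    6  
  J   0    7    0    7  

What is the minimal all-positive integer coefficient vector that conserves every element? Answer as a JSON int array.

G: 5·2+1·3 = 13 | 5·1+1·8 = 13
A: 5·0+1·7 = 7 | 5·0+1·7 = 7
Q: 5·7+1·3 = 38 | 5·7+1·3 = 38
E: 5·0+1·6 = 6 | 5·0+1·6 = 6
J: 5·0+1·7 = 7 | 5·0+1·7 = 7
gcd(5,1,5,1) = 1

Coefficients: [5, 1, 5, 1]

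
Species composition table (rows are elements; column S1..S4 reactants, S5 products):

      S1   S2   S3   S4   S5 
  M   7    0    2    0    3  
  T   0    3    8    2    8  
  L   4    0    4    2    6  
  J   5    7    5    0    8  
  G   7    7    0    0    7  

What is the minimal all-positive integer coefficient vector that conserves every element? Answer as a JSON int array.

M: 1·7+2·0+1·2+5·0 = 9 | 3·3 = 9
T: 1·0+2·3+1·8+5·2 = 24 | 3·8 = 24
L: 1·4+2·0+1·4+5·2 = 18 | 3·6 = 18
J: 1·5+2·7+1·5+5·0 = 24 | 3·8 = 24
G: 1·7+2·7+1·0+5·0 = 21 | 3·7 = 21
gcd(1,2,1,5,3) = 1

Coefficients: [1, 2, 1, 5, 3]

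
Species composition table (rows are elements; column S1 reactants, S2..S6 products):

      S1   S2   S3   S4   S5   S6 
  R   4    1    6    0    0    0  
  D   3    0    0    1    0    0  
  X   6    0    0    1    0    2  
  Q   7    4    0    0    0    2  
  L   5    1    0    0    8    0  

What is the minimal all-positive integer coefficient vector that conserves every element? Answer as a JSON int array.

R: 2·4 = 8 | 2·1+1·6+6·0+1·0+3·0 = 8
D: 2·3 = 6 | 2·0+1·0+6·1+1·0+3·0 = 6
X: 2·6 = 12 | 2·0+1·0+6·1+1·0+3·2 = 12
Q: 2·7 = 14 | 2·4+1·0+6·0+1·0+3·2 = 14
L: 2·5 = 10 | 2·1+1·0+6·0+1·8+3·0 = 10
gcd(2,2,1,6,1,3) = 1

Coefficients: [2, 2, 1, 6, 1, 3]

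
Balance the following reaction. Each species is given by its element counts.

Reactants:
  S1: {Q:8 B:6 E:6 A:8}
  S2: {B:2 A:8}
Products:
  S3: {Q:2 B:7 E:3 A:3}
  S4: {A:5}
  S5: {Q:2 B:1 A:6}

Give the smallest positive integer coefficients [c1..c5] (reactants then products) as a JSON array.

Coefficients: [1, 5, 2, 6, 2]

Q: 1·8+5·0 = 8 | 2·2+6·0+2·2 = 8
B: 1·6+5·2 = 16 | 2·7+6·0+2·1 = 16
E: 1·6+5·0 = 6 | 2·3+6·0+2·0 = 6
A: 1·8+5·8 = 48 | 2·3+6·5+2·6 = 48
gcd(1,5,2,6,2) = 1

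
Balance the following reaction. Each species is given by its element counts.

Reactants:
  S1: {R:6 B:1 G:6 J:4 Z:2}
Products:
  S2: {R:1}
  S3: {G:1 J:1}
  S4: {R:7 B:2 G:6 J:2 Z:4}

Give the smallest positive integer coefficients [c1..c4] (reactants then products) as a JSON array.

R: 2·6 = 12 | 5·1+6·0+1·7 = 12
B: 2·1 = 2 | 5·0+6·0+1·2 = 2
G: 2·6 = 12 | 5·0+6·1+1·6 = 12
J: 2·4 = 8 | 5·0+6·1+1·2 = 8
Z: 2·2 = 4 | 5·0+6·0+1·4 = 4
gcd(2,5,6,1) = 1

Coefficients: [2, 5, 6, 1]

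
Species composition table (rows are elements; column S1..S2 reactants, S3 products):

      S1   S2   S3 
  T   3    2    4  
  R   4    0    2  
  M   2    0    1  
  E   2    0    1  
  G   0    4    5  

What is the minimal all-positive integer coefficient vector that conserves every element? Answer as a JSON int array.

T: 2·3+5·2 = 16 | 4·4 = 16
R: 2·4+5·0 = 8 | 4·2 = 8
M: 2·2+5·0 = 4 | 4·1 = 4
E: 2·2+5·0 = 4 | 4·1 = 4
G: 2·0+5·4 = 20 | 4·5 = 20
gcd(2,5,4) = 1

Coefficients: [2, 5, 4]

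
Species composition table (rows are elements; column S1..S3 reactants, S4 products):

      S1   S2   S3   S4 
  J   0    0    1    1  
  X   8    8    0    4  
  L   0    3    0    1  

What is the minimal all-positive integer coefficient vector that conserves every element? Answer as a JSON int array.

Coefficients: [1, 2, 6, 6]

J: 1·0+2·0+6·1 = 6 | 6·1 = 6
X: 1·8+2·8+6·0 = 24 | 6·4 = 24
L: 1·0+2·3+6·0 = 6 | 6·1 = 6
gcd(1,2,6,6) = 1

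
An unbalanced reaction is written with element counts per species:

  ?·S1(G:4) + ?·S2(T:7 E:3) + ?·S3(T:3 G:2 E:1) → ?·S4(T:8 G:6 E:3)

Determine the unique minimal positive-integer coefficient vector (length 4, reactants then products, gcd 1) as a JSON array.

T: 3·0+2·7+6·3 = 32 | 4·8 = 32
G: 3·4+2·0+6·2 = 24 | 4·6 = 24
E: 3·0+2·3+6·1 = 12 | 4·3 = 12
gcd(3,2,6,4) = 1

Coefficients: [3, 2, 6, 4]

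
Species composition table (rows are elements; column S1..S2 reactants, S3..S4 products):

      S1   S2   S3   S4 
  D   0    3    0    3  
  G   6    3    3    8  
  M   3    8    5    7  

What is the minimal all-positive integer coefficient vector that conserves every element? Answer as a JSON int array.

D: 4·0+3·3 = 9 | 3·0+3·3 = 9
G: 4·6+3·3 = 33 | 3·3+3·8 = 33
M: 4·3+3·8 = 36 | 3·5+3·7 = 36
gcd(4,3,3,3) = 1

Coefficients: [4, 3, 3, 3]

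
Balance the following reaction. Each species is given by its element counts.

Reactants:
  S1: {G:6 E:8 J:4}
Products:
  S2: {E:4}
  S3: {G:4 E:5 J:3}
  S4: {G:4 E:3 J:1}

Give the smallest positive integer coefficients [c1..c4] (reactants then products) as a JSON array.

G: 4·6 = 24 | 1·0+5·4+1·4 = 24
E: 4·8 = 32 | 1·4+5·5+1·3 = 32
J: 4·4 = 16 | 1·0+5·3+1·1 = 16
gcd(4,1,5,1) = 1

Coefficients: [4, 1, 5, 1]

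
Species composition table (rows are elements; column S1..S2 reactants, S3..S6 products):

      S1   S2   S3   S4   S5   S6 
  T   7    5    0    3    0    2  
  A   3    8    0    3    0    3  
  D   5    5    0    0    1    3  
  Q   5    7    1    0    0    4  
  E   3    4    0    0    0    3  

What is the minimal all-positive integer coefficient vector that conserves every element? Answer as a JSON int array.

Coefficients: [1, 3, 6, 4, 5, 5]

T: 1·7+3·5 = 22 | 6·0+4·3+5·0+5·2 = 22
A: 1·3+3·8 = 27 | 6·0+4·3+5·0+5·3 = 27
D: 1·5+3·5 = 20 | 6·0+4·0+5·1+5·3 = 20
Q: 1·5+3·7 = 26 | 6·1+4·0+5·0+5·4 = 26
E: 1·3+3·4 = 15 | 6·0+4·0+5·0+5·3 = 15
gcd(1,3,6,4,5,5) = 1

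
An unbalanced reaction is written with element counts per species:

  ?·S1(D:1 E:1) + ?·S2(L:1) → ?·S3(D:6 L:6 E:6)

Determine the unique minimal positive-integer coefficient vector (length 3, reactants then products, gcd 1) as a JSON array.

D: 6·1+6·0 = 6 | 1·6 = 6
L: 6·0+6·1 = 6 | 1·6 = 6
E: 6·1+6·0 = 6 | 1·6 = 6
gcd(6,6,1) = 1

Coefficients: [6, 6, 1]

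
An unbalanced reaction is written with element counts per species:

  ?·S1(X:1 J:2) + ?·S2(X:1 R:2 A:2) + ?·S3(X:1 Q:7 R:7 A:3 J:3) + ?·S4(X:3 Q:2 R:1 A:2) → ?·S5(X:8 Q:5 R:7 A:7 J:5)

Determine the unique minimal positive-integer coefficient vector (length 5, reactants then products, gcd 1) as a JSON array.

Coefficients: [6, 5, 1, 4, 3]

X: 6·1+5·1+1·1+4·3 = 24 | 3·8 = 24
Q: 6·0+5·0+1·7+4·2 = 15 | 3·5 = 15
R: 6·0+5·2+1·7+4·1 = 21 | 3·7 = 21
A: 6·0+5·2+1·3+4·2 = 21 | 3·7 = 21
J: 6·2+5·0+1·3+4·0 = 15 | 3·5 = 15
gcd(6,5,1,4,3) = 1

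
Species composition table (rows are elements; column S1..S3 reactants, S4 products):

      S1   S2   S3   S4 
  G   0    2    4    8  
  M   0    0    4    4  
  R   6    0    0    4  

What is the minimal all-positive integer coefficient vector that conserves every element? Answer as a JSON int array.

Coefficients: [2, 6, 3, 3]

G: 2·0+6·2+3·4 = 24 | 3·8 = 24
M: 2·0+6·0+3·4 = 12 | 3·4 = 12
R: 2·6+6·0+3·0 = 12 | 3·4 = 12
gcd(2,6,3,3) = 1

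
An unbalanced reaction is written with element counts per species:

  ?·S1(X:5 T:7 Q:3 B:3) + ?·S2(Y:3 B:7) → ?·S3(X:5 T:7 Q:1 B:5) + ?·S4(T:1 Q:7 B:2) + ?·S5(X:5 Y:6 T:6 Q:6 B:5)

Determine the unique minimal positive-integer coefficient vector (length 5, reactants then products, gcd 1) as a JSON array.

X: 6·5+2·0 = 30 | 5·5+1·0+1·5 = 30
Y: 6·0+2·3 = 6 | 5·0+1·0+1·6 = 6
T: 6·7+2·0 = 42 | 5·7+1·1+1·6 = 42
Q: 6·3+2·0 = 18 | 5·1+1·7+1·6 = 18
B: 6·3+2·7 = 32 | 5·5+1·2+1·5 = 32
gcd(6,2,5,1,1) = 1

Coefficients: [6, 2, 5, 1, 1]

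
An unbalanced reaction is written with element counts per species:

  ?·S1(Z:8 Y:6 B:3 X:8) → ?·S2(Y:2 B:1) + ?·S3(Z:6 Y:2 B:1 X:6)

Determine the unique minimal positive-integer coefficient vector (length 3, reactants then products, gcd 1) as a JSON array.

Z: 3·8 = 24 | 5·0+4·6 = 24
Y: 3·6 = 18 | 5·2+4·2 = 18
B: 3·3 = 9 | 5·1+4·1 = 9
X: 3·8 = 24 | 5·0+4·6 = 24
gcd(3,5,4) = 1

Coefficients: [3, 5, 4]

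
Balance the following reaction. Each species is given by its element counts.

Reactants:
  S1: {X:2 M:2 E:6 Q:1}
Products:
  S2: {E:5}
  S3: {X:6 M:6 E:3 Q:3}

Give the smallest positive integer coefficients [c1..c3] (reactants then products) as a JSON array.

X: 3·2 = 6 | 3·0+1·6 = 6
M: 3·2 = 6 | 3·0+1·6 = 6
E: 3·6 = 18 | 3·5+1·3 = 18
Q: 3·1 = 3 | 3·0+1·3 = 3
gcd(3,3,1) = 1

Coefficients: [3, 3, 1]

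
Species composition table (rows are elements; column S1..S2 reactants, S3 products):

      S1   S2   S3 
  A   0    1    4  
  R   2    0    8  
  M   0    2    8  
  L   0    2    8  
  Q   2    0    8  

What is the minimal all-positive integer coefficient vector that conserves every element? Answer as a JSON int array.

Coefficients: [4, 4, 1]

A: 4·0+4·1 = 4 | 1·4 = 4
R: 4·2+4·0 = 8 | 1·8 = 8
M: 4·0+4·2 = 8 | 1·8 = 8
L: 4·0+4·2 = 8 | 1·8 = 8
Q: 4·2+4·0 = 8 | 1·8 = 8
gcd(4,4,1) = 1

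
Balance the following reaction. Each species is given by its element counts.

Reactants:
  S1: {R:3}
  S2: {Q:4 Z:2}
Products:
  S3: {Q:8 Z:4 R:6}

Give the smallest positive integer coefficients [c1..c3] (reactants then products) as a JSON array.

Coefficients: [2, 2, 1]

Q: 2·0+2·4 = 8 | 1·8 = 8
Z: 2·0+2·2 = 4 | 1·4 = 4
R: 2·3+2·0 = 6 | 1·6 = 6
gcd(2,2,1) = 1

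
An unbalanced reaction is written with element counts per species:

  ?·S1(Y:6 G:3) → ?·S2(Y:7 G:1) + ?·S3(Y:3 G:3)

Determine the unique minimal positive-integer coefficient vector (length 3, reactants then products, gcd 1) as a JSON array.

Coefficients: [6, 3, 5]

Y: 6·6 = 36 | 3·7+5·3 = 36
G: 6·3 = 18 | 3·1+5·3 = 18
gcd(6,3,5) = 1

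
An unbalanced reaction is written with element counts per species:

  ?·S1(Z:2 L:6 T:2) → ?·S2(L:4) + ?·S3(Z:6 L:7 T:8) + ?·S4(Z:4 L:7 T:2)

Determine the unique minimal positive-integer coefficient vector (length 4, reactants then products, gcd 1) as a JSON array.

Coefficients: [5, 4, 1, 1]

Z: 5·2 = 10 | 4·0+1·6+1·4 = 10
L: 5·6 = 30 | 4·4+1·7+1·7 = 30
T: 5·2 = 10 | 4·0+1·8+1·2 = 10
gcd(5,4,1,1) = 1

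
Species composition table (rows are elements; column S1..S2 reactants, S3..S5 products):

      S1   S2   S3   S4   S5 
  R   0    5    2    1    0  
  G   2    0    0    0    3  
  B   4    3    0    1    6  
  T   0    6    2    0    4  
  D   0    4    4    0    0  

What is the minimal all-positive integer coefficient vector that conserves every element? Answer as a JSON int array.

R: 3·0+2·5 = 10 | 2·2+6·1+2·0 = 10
G: 3·2+2·0 = 6 | 2·0+6·0+2·3 = 6
B: 3·4+2·3 = 18 | 2·0+6·1+2·6 = 18
T: 3·0+2·6 = 12 | 2·2+6·0+2·4 = 12
D: 3·0+2·4 = 8 | 2·4+6·0+2·0 = 8
gcd(3,2,2,6,2) = 1

Coefficients: [3, 2, 2, 6, 2]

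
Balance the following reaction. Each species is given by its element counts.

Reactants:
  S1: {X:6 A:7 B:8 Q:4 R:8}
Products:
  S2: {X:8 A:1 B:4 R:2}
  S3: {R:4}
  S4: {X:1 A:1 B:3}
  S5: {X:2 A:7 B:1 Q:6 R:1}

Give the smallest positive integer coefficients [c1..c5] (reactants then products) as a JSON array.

X: 3·6 = 18 | 1·8+5·0+6·1+2·2 = 18
A: 3·7 = 21 | 1·1+5·0+6·1+2·7 = 21
B: 3·8 = 24 | 1·4+5·0+6·3+2·1 = 24
Q: 3·4 = 12 | 1·0+5·0+6·0+2·6 = 12
R: 3·8 = 24 | 1·2+5·4+6·0+2·1 = 24
gcd(3,1,5,6,2) = 1

Coefficients: [3, 1, 5, 6, 2]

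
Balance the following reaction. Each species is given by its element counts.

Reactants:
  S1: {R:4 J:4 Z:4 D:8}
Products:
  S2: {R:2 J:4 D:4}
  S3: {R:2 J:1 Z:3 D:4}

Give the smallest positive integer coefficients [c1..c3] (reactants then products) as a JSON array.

R: 3·4 = 12 | 2·2+4·2 = 12
J: 3·4 = 12 | 2·4+4·1 = 12
Z: 3·4 = 12 | 2·0+4·3 = 12
D: 3·8 = 24 | 2·4+4·4 = 24
gcd(3,2,4) = 1

Coefficients: [3, 2, 4]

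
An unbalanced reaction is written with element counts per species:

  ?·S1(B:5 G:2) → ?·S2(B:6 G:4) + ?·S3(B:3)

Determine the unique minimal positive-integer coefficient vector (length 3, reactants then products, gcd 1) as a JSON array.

Coefficients: [6, 3, 4]

B: 6·5 = 30 | 3·6+4·3 = 30
G: 6·2 = 12 | 3·4+4·0 = 12
gcd(6,3,4) = 1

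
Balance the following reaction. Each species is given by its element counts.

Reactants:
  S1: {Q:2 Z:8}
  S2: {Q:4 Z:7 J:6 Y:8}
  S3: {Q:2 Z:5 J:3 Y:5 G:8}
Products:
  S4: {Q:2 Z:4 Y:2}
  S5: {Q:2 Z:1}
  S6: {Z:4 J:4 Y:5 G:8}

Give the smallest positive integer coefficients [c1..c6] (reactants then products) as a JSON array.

Q: 1·2+1·4+6·2 = 18 | 4·2+5·2+6·0 = 18
Z: 1·8+1·7+6·5 = 45 | 4·4+5·1+6·4 = 45
J: 1·0+1·6+6·3 = 24 | 4·0+5·0+6·4 = 24
Y: 1·0+1·8+6·5 = 38 | 4·2+5·0+6·5 = 38
G: 1·0+1·0+6·8 = 48 | 4·0+5·0+6·8 = 48
gcd(1,1,6,4,5,6) = 1

Coefficients: [1, 1, 6, 4, 5, 6]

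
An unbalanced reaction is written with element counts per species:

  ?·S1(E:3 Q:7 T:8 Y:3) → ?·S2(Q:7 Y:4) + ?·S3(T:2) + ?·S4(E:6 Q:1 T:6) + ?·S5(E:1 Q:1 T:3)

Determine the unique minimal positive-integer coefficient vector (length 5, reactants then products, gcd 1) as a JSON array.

E: 4·3 = 12 | 3·0+4·0+1·6+6·1 = 12
Q: 4·7 = 28 | 3·7+4·0+1·1+6·1 = 28
T: 4·8 = 32 | 3·0+4·2+1·6+6·3 = 32
Y: 4·3 = 12 | 3·4+4·0+1·0+6·0 = 12
gcd(4,3,4,1,6) = 1

Coefficients: [4, 3, 4, 1, 6]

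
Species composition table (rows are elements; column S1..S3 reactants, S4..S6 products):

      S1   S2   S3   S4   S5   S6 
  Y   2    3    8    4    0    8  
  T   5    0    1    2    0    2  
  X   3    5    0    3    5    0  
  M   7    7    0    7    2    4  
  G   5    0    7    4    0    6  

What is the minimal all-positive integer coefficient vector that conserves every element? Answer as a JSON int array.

Y: 2·2+4·3+4·8 = 48 | 2·4+4·0+5·8 = 48
T: 2·5+4·0+4·1 = 14 | 2·2+4·0+5·2 = 14
X: 2·3+4·5+4·0 = 26 | 2·3+4·5+5·0 = 26
M: 2·7+4·7+4·0 = 42 | 2·7+4·2+5·4 = 42
G: 2·5+4·0+4·7 = 38 | 2·4+4·0+5·6 = 38
gcd(2,4,4,2,4,5) = 1

Coefficients: [2, 4, 4, 2, 4, 5]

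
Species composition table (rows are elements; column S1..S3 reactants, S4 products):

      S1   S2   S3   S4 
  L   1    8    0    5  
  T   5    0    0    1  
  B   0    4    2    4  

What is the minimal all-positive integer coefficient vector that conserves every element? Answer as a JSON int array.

L: 1·1+3·8+4·0 = 25 | 5·5 = 25
T: 1·5+3·0+4·0 = 5 | 5·1 = 5
B: 1·0+3·4+4·2 = 20 | 5·4 = 20
gcd(1,3,4,5) = 1

Coefficients: [1, 3, 4, 5]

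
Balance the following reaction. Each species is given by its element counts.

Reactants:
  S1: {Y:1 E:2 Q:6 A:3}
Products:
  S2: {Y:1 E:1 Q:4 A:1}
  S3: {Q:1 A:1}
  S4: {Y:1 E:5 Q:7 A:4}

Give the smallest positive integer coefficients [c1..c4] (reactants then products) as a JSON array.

Y: 4·1 = 4 | 3·1+5·0+1·1 = 4
E: 4·2 = 8 | 3·1+5·0+1·5 = 8
Q: 4·6 = 24 | 3·4+5·1+1·7 = 24
A: 4·3 = 12 | 3·1+5·1+1·4 = 12
gcd(4,3,5,1) = 1

Coefficients: [4, 3, 5, 1]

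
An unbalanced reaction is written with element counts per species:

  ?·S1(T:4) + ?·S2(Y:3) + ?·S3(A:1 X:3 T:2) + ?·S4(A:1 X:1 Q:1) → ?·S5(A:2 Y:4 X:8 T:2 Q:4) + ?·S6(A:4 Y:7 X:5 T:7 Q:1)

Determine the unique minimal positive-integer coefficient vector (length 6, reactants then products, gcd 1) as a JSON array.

Coefficients: [2, 6, 4, 6, 1, 2]

A: 2·0+6·0+4·1+6·1 = 10 | 1·2+2·4 = 10
Y: 2·0+6·3+4·0+6·0 = 18 | 1·4+2·7 = 18
X: 2·0+6·0+4·3+6·1 = 18 | 1·8+2·5 = 18
T: 2·4+6·0+4·2+6·0 = 16 | 1·2+2·7 = 16
Q: 2·0+6·0+4·0+6·1 = 6 | 1·4+2·1 = 6
gcd(2,6,4,6,1,2) = 1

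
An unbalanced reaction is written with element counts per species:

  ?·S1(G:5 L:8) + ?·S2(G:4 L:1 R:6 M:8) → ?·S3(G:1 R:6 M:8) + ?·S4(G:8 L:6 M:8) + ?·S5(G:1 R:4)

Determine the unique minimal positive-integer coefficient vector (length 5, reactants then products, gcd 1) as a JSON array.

Coefficients: [1, 4, 2, 2, 3]

G: 1·5+4·4 = 21 | 2·1+2·8+3·1 = 21
L: 1·8+4·1 = 12 | 2·0+2·6+3·0 = 12
R: 1·0+4·6 = 24 | 2·6+2·0+3·4 = 24
M: 1·0+4·8 = 32 | 2·8+2·8+3·0 = 32
gcd(1,4,2,2,3) = 1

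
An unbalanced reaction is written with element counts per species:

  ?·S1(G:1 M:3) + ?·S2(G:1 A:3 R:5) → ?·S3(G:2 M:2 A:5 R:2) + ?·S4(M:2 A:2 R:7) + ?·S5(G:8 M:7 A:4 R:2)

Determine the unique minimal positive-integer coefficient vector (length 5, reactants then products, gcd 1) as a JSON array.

Coefficients: [5, 5, 1, 3, 1]

G: 5·1+5·1 = 10 | 1·2+3·0+1·8 = 10
M: 5·3+5·0 = 15 | 1·2+3·2+1·7 = 15
A: 5·0+5·3 = 15 | 1·5+3·2+1·4 = 15
R: 5·0+5·5 = 25 | 1·2+3·7+1·2 = 25
gcd(5,5,1,3,1) = 1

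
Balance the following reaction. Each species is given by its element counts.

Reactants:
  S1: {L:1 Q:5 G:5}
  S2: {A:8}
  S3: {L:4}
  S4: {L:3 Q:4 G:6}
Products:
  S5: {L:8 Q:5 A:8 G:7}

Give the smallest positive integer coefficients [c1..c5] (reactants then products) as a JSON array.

Coefficients: [1, 5, 6, 5, 5]

L: 1·1+5·0+6·4+5·3 = 40 | 5·8 = 40
Q: 1·5+5·0+6·0+5·4 = 25 | 5·5 = 25
A: 1·0+5·8+6·0+5·0 = 40 | 5·8 = 40
G: 1·5+5·0+6·0+5·6 = 35 | 5·7 = 35
gcd(1,5,6,5,5) = 1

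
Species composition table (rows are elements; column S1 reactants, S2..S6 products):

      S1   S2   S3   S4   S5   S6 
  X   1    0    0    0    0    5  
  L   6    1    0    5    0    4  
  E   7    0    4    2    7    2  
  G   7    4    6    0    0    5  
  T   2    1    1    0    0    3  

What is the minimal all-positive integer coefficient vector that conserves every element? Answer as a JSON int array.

Coefficients: [5, 6, 1, 4, 3, 1]

X: 5·1 = 5 | 6·0+1·0+4·0+3·0+1·5 = 5
L: 5·6 = 30 | 6·1+1·0+4·5+3·0+1·4 = 30
E: 5·7 = 35 | 6·0+1·4+4·2+3·7+1·2 = 35
G: 5·7 = 35 | 6·4+1·6+4·0+3·0+1·5 = 35
T: 5·2 = 10 | 6·1+1·1+4·0+3·0+1·3 = 10
gcd(5,6,1,4,3,1) = 1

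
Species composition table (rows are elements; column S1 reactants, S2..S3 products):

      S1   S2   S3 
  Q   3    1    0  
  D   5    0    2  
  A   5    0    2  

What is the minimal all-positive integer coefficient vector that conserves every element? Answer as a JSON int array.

Q: 2·3 = 6 | 6·1+5·0 = 6
D: 2·5 = 10 | 6·0+5·2 = 10
A: 2·5 = 10 | 6·0+5·2 = 10
gcd(2,6,5) = 1

Coefficients: [2, 6, 5]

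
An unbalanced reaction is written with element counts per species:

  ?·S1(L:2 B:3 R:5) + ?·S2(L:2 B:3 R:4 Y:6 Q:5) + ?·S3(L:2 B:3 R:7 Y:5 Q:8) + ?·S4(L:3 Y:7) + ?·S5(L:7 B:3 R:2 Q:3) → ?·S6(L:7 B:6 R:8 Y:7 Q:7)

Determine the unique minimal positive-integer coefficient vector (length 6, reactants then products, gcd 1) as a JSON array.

Coefficients: [3, 5, 1, 1, 3, 6]

L: 3·2+5·2+1·2+1·3+3·7 = 42 | 6·7 = 42
B: 3·3+5·3+1·3+1·0+3·3 = 36 | 6·6 = 36
R: 3·5+5·4+1·7+1·0+3·2 = 48 | 6·8 = 48
Y: 3·0+5·6+1·5+1·7+3·0 = 42 | 6·7 = 42
Q: 3·0+5·5+1·8+1·0+3·3 = 42 | 6·7 = 42
gcd(3,5,1,1,3,6) = 1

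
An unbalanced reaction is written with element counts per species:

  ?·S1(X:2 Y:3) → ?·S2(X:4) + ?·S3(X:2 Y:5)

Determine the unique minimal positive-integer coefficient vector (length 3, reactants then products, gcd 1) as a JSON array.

X: 5·2 = 10 | 1·4+3·2 = 10
Y: 5·3 = 15 | 1·0+3·5 = 15
gcd(5,1,3) = 1

Coefficients: [5, 1, 3]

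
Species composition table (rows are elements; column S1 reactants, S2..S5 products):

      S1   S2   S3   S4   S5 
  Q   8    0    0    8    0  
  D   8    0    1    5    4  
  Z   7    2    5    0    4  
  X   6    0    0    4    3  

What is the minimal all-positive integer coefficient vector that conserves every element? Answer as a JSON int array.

Q: 3·8 = 24 | 4·0+1·0+3·8+2·0 = 24
D: 3·8 = 24 | 4·0+1·1+3·5+2·4 = 24
Z: 3·7 = 21 | 4·2+1·5+3·0+2·4 = 21
X: 3·6 = 18 | 4·0+1·0+3·4+2·3 = 18
gcd(3,4,1,3,2) = 1

Coefficients: [3, 4, 1, 3, 2]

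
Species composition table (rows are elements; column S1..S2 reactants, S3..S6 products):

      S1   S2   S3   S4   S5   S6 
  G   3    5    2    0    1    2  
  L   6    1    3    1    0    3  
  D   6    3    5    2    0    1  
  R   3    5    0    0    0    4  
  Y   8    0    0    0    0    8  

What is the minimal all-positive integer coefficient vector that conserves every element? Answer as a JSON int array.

G: 5·3+1·5 = 20 | 4·2+4·0+2·1+5·2 = 20
L: 5·6+1·1 = 31 | 4·3+4·1+2·0+5·3 = 31
D: 5·6+1·3 = 33 | 4·5+4·2+2·0+5·1 = 33
R: 5·3+1·5 = 20 | 4·0+4·0+2·0+5·4 = 20
Y: 5·8+1·0 = 40 | 4·0+4·0+2·0+5·8 = 40
gcd(5,1,4,4,2,5) = 1

Coefficients: [5, 1, 4, 4, 2, 5]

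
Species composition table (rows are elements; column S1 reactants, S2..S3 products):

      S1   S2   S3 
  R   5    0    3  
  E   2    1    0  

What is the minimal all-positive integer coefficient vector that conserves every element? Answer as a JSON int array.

Coefficients: [3, 6, 5]

R: 3·5 = 15 | 6·0+5·3 = 15
E: 3·2 = 6 | 6·1+5·0 = 6
gcd(3,6,5) = 1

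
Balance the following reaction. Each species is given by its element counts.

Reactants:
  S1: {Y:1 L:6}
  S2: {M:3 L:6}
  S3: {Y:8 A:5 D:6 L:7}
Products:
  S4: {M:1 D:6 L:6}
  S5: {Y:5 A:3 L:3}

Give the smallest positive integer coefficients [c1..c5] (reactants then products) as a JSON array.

M: 1·0+1·3+3·0 = 3 | 3·1+5·0 = 3
Y: 1·1+1·0+3·8 = 25 | 3·0+5·5 = 25
A: 1·0+1·0+3·5 = 15 | 3·0+5·3 = 15
D: 1·0+1·0+3·6 = 18 | 3·6+5·0 = 18
L: 1·6+1·6+3·7 = 33 | 3·6+5·3 = 33
gcd(1,1,3,3,5) = 1

Coefficients: [1, 1, 3, 3, 5]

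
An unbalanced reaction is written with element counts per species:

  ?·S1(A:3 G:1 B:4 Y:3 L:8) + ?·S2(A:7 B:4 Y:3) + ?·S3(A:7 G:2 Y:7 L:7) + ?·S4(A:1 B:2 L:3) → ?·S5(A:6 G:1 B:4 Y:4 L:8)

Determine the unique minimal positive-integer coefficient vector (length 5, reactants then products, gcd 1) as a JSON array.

A: 1·3+1·7+2·7+6·1 = 30 | 5·6 = 30
G: 1·1+1·0+2·2+6·0 = 5 | 5·1 = 5
B: 1·4+1·4+2·0+6·2 = 20 | 5·4 = 20
Y: 1·3+1·3+2·7+6·0 = 20 | 5·4 = 20
L: 1·8+1·0+2·7+6·3 = 40 | 5·8 = 40
gcd(1,1,2,6,5) = 1

Coefficients: [1, 1, 2, 6, 5]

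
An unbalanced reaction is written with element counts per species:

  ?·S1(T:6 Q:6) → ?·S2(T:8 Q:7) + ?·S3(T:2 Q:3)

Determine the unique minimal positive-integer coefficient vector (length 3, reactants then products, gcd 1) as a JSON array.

Coefficients: [5, 3, 3]

T: 5·6 = 30 | 3·8+3·2 = 30
Q: 5·6 = 30 | 3·7+3·3 = 30
gcd(5,3,3) = 1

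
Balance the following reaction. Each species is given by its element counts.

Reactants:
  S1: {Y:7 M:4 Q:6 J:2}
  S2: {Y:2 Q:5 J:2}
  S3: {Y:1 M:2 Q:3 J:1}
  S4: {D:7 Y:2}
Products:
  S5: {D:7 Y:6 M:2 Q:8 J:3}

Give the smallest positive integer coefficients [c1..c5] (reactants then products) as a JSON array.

D: 1·0+5·0+3·0+5·7 = 35 | 5·7 = 35
Y: 1·7+5·2+3·1+5·2 = 30 | 5·6 = 30
M: 1·4+5·0+3·2+5·0 = 10 | 5·2 = 10
Q: 1·6+5·5+3·3+5·0 = 40 | 5·8 = 40
J: 1·2+5·2+3·1+5·0 = 15 | 5·3 = 15
gcd(1,5,3,5,5) = 1

Coefficients: [1, 5, 3, 5, 5]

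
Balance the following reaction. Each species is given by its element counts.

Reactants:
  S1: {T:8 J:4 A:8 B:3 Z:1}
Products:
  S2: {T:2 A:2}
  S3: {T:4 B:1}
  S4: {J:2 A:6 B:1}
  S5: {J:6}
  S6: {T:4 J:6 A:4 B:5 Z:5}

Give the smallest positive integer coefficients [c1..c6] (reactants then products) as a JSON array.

T: 5·8 = 40 | 6·2+6·4+4·0+1·0+1·4 = 40
J: 5·4 = 20 | 6·0+6·0+4·2+1·6+1·6 = 20
A: 5·8 = 40 | 6·2+6·0+4·6+1·0+1·4 = 40
B: 5·3 = 15 | 6·0+6·1+4·1+1·0+1·5 = 15
Z: 5·1 = 5 | 6·0+6·0+4·0+1·0+1·5 = 5
gcd(5,6,6,4,1,1) = 1

Coefficients: [5, 6, 6, 4, 1, 1]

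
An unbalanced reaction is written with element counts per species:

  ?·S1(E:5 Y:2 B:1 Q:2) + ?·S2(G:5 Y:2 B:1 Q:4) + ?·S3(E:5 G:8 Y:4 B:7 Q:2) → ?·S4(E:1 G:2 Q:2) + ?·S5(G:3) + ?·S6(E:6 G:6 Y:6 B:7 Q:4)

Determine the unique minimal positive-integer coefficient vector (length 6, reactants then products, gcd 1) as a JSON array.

Coefficients: [3, 4, 4, 5, 4, 5]

E: 3·5+4·0+4·5 = 35 | 5·1+4·0+5·6 = 35
G: 3·0+4·5+4·8 = 52 | 5·2+4·3+5·6 = 52
Y: 3·2+4·2+4·4 = 30 | 5·0+4·0+5·6 = 30
B: 3·1+4·1+4·7 = 35 | 5·0+4·0+5·7 = 35
Q: 3·2+4·4+4·2 = 30 | 5·2+4·0+5·4 = 30
gcd(3,4,4,5,4,5) = 1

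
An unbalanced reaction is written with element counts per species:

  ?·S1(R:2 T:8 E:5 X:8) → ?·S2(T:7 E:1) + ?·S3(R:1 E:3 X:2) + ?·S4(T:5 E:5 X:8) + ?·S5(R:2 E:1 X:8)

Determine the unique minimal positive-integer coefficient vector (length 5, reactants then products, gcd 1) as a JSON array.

Coefficients: [5, 5, 4, 1, 3]

R: 5·2 = 10 | 5·0+4·1+1·0+3·2 = 10
T: 5·8 = 40 | 5·7+4·0+1·5+3·0 = 40
E: 5·5 = 25 | 5·1+4·3+1·5+3·1 = 25
X: 5·8 = 40 | 5·0+4·2+1·8+3·8 = 40
gcd(5,5,4,1,3) = 1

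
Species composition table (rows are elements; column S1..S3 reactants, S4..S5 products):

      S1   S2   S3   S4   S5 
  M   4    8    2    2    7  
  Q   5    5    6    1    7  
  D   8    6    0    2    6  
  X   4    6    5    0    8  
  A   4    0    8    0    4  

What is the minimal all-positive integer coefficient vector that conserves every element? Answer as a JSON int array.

Coefficients: [2, 5, 2, 5, 6]

M: 2·4+5·8+2·2 = 52 | 5·2+6·7 = 52
Q: 2·5+5·5+2·6 = 47 | 5·1+6·7 = 47
D: 2·8+5·6+2·0 = 46 | 5·2+6·6 = 46
X: 2·4+5·6+2·5 = 48 | 5·0+6·8 = 48
A: 2·4+5·0+2·8 = 24 | 5·0+6·4 = 24
gcd(2,5,2,5,6) = 1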